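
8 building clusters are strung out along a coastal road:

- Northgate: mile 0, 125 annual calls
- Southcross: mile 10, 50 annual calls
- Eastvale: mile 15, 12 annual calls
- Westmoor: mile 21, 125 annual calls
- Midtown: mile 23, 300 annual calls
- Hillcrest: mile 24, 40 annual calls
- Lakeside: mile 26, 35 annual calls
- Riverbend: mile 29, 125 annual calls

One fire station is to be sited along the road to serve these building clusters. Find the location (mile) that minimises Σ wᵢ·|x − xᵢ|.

x = 23

For a sum of weighted absolute distances on a line, the optimum is the weighted median (not the mean). Total weight W = 812; half-weight = 406.
Sort by position and accumulate weight:
  mile 0 (Northgate, w=125) → cum 125
  mile 10 (Southcross, w=50) → cum 175
  mile 15 (Eastvale, w=12) → cum 187
  mile 21 (Westmoor, w=125) → cum 312
  mile 23 (Midtown, w=300) → cum 612  ≥ 406 → median here
  mile 24 (Hillcrest, w=40) → cum 652
  mile 26 (Lakeside, w=35) → cum 687
  mile 29 (Riverbend, w=125) → cum 812
Optimal location: mile 23.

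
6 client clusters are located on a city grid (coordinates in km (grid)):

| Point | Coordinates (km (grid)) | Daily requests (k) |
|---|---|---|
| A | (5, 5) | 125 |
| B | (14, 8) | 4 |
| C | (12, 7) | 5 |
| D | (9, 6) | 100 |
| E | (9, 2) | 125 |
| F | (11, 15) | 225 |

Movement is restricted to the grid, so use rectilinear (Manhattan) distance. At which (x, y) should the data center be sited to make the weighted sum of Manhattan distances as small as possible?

Manhattan distance separates: Σwᵢ(|x−xᵢ|+|y−yᵢ|) = Σwᵢ|x−xᵢ| + Σwᵢ|y−yᵢ|, so x and y are optimised independently as 1-D weighted medians.
Total weight W = 584; half = 292.
x-coordinate, sorted with cumulative weight:
  x=5 (A, w=125) cum 125
  x=9 (D, w=100) cum 225
  x=9 (E, w=125) cum 350  ← median
  x=11 (F, w=225) cum 575
  x=12 (C, w=5) cum 580
  x=14 (B, w=4) cum 584
⇒ x* = 9
y-coordinate, sorted with cumulative weight:
  y=2 (E, w=125) cum 125
  y=5 (A, w=125) cum 250
  y=6 (D, w=100) cum 350  ← median
  y=7 (C, w=5) cum 355
  y=8 (B, w=4) cum 359
  y=15 (F, w=225) cum 584
⇒ y* = 6

(9, 6)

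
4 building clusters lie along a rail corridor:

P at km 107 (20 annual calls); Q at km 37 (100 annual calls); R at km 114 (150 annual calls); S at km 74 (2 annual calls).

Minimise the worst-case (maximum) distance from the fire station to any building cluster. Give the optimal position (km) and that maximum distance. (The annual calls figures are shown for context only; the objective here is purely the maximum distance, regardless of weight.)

The 1-center on a line is the midpoint of the two extreme points: leftmost at 37, rightmost at 114.
Optimal location = (37 + 114)/2 = 75.5; maximum distance = (114 − 37)/2 = 38.5.

location 75.5, max distance 38.5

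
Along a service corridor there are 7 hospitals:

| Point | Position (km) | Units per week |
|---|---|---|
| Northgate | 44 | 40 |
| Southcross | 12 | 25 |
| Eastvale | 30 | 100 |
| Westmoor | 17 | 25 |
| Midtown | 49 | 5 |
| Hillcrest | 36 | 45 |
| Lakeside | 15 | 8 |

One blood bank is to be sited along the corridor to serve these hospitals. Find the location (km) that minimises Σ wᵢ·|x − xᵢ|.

For a sum of weighted absolute distances on a line, the optimum is the weighted median (not the mean). Total weight W = 248; half-weight = 124.
Sort by position and accumulate weight:
  km 12 (Southcross, w=25) → cum 25
  km 15 (Lakeside, w=8) → cum 33
  km 17 (Westmoor, w=25) → cum 58
  km 30 (Eastvale, w=100) → cum 158  ≥ 124 → median here
  km 36 (Hillcrest, w=45) → cum 203
  km 44 (Northgate, w=40) → cum 243
  km 49 (Midtown, w=5) → cum 248
Optimal location: km 30.

x = 30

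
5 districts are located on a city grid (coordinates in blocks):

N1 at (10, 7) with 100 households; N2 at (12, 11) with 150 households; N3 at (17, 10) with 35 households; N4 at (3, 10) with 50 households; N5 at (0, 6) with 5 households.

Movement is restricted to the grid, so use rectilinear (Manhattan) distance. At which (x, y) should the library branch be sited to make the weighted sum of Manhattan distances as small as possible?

(12, 10)

Manhattan distance separates: Σwᵢ(|x−xᵢ|+|y−yᵢ|) = Σwᵢ|x−xᵢ| + Σwᵢ|y−yᵢ|, so x and y are optimised independently as 1-D weighted medians.
Total weight W = 340; half = 170.
x-coordinate, sorted with cumulative weight:
  x=0 (N5, w=5) cum 5
  x=3 (N4, w=50) cum 55
  x=10 (N1, w=100) cum 155
  x=12 (N2, w=150) cum 305  ← median
  x=17 (N3, w=35) cum 340
⇒ x* = 12
y-coordinate, sorted with cumulative weight:
  y=6 (N5, w=5) cum 5
  y=7 (N1, w=100) cum 105
  y=10 (N3, w=35) cum 140
  y=10 (N4, w=50) cum 190  ← median
  y=11 (N2, w=150) cum 340
⇒ y* = 10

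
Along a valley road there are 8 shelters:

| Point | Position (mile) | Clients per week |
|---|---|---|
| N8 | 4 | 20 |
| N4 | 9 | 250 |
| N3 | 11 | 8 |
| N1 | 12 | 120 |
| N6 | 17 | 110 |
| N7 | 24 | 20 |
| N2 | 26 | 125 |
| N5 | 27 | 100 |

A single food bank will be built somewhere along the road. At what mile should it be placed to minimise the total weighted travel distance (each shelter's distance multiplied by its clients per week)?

x = 12

For a sum of weighted absolute distances on a line, the optimum is the weighted median (not the mean). Total weight W = 753; half-weight = 376.5.
Sort by position and accumulate weight:
  mile 4 (N8, w=20) → cum 20
  mile 9 (N4, w=250) → cum 270
  mile 11 (N3, w=8) → cum 278
  mile 12 (N1, w=120) → cum 398  ≥ 376.5 → median here
  mile 17 (N6, w=110) → cum 508
  mile 24 (N7, w=20) → cum 528
  mile 26 (N2, w=125) → cum 653
  mile 27 (N5, w=100) → cum 753
Optimal location: mile 12.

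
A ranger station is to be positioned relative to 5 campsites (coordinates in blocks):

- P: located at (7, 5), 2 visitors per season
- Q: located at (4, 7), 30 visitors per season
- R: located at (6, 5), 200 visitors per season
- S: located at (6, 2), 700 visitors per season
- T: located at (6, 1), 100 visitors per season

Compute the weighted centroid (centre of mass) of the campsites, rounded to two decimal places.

(5.94, 2.64)

The minimiser of Σwᵢ‖p−pᵢ‖² is the weighted centroid p* = (Σwᵢpᵢ)/(Σwᵢ).
Σwᵢ = 1032.
Σwᵢxᵢ = 2·7 + 30·4 + 200·6 + 700·6 + 100·6 = 6134.
Σwᵢyᵢ = 2·5 + 30·7 + 200·5 + 700·2 + 100·1 = 2720.
x* = 6134/1032 = 5.94, y* = 2720/1032 = 2.64.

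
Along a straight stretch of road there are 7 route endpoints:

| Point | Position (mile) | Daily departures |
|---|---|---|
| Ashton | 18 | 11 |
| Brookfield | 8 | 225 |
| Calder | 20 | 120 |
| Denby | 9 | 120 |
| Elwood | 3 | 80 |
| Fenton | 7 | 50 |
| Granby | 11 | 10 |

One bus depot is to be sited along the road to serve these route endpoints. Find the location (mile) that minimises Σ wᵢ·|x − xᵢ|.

x = 8

For a sum of weighted absolute distances on a line, the optimum is the weighted median (not the mean). Total weight W = 616; half-weight = 308.
Sort by position and accumulate weight:
  mile 3 (Elwood, w=80) → cum 80
  mile 7 (Fenton, w=50) → cum 130
  mile 8 (Brookfield, w=225) → cum 355  ≥ 308 → median here
  mile 9 (Denby, w=120) → cum 475
  mile 11 (Granby, w=10) → cum 485
  mile 18 (Ashton, w=11) → cum 496
  mile 20 (Calder, w=120) → cum 616
Optimal location: mile 8.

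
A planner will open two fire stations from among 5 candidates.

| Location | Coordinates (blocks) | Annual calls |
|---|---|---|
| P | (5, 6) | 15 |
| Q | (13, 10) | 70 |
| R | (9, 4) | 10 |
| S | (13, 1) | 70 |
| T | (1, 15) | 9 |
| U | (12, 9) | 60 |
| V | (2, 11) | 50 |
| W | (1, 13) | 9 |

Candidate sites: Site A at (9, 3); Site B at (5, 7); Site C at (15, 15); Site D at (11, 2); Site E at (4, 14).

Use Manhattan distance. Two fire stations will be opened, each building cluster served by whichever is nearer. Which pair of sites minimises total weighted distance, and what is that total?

{Site D, Site E}, total 1887

Evaluate every pair (each demand assigned to the nearer of the two):
  {Site D, Site E}: total = 1887
  {Site B, Site D}: total = 1993
  {Site A, Site E}: total = 2167
  {Site A, Site B}: total = 2303
  {Site C, Site D}: total = 2490
  {Site A, Site C}: total = 2585
  {Site A, Site D}: total = 2597
  {Site B, Site C}: total = 2643
  {Site B, Site E}: total = 2697
  {Site C, Site E}: total = 2757
Best pair: {Site D, Site E} with total 1887.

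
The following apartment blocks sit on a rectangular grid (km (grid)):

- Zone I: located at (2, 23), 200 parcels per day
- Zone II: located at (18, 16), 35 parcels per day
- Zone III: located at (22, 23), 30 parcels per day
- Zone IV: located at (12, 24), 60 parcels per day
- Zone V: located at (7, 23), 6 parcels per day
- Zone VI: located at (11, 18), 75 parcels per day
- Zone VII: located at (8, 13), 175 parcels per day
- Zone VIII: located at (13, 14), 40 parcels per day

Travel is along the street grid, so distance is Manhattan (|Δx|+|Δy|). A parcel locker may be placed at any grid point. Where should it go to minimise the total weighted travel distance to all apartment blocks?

(8, 18)

Manhattan distance separates: Σwᵢ(|x−xᵢ|+|y−yᵢ|) = Σwᵢ|x−xᵢ| + Σwᵢ|y−yᵢ|, so x and y are optimised independently as 1-D weighted medians.
Total weight W = 621; half = 310.5.
x-coordinate, sorted with cumulative weight:
  x=2 (Zone I, w=200) cum 200
  x=7 (Zone V, w=6) cum 206
  x=8 (Zone VII, w=175) cum 381  ← median
  x=11 (Zone VI, w=75) cum 456
  x=12 (Zone IV, w=60) cum 516
  x=13 (Zone VIII, w=40) cum 556
  x=18 (Zone II, w=35) cum 591
  x=22 (Zone III, w=30) cum 621
⇒ x* = 8
y-coordinate, sorted with cumulative weight:
  y=13 (Zone VII, w=175) cum 175
  y=14 (Zone VIII, w=40) cum 215
  y=16 (Zone II, w=35) cum 250
  y=18 (Zone VI, w=75) cum 325  ← median
  y=23 (Zone I, w=200) cum 525
  y=23 (Zone III, w=30) cum 555
  y=23 (Zone V, w=6) cum 561
  y=24 (Zone IV, w=60) cum 621
⇒ y* = 18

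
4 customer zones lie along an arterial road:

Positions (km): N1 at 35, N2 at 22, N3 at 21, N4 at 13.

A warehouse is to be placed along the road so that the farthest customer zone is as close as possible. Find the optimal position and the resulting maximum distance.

The 1-center on a line is the midpoint of the two extreme points: leftmost at 13, rightmost at 35.
Optimal location = (13 + 35)/2 = 24; maximum distance = (35 − 13)/2 = 11.

location 24, max distance 11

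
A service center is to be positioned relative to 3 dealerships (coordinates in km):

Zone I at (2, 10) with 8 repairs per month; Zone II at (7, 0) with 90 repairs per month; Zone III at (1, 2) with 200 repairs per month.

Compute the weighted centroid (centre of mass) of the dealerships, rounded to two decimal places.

The minimiser of Σwᵢ‖p−pᵢ‖² is the weighted centroid p* = (Σwᵢpᵢ)/(Σwᵢ).
Σwᵢ = 298.
Σwᵢxᵢ = 8·2 + 90·7 + 200·1 = 846.
Σwᵢyᵢ = 8·10 + 90·0 + 200·2 = 480.
x* = 846/298 = 2.84, y* = 480/298 = 1.61.

(2.84, 1.61)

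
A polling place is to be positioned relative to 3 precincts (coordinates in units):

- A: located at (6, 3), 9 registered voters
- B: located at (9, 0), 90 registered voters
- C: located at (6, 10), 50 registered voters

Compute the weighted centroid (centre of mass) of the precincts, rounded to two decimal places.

The minimiser of Σwᵢ‖p−pᵢ‖² is the weighted centroid p* = (Σwᵢpᵢ)/(Σwᵢ).
Σwᵢ = 149.
Σwᵢxᵢ = 9·6 + 90·9 + 50·6 = 1164.
Σwᵢyᵢ = 9·3 + 90·0 + 50·10 = 527.
x* = 1164/149 = 7.81, y* = 527/149 = 3.54.

(7.81, 3.54)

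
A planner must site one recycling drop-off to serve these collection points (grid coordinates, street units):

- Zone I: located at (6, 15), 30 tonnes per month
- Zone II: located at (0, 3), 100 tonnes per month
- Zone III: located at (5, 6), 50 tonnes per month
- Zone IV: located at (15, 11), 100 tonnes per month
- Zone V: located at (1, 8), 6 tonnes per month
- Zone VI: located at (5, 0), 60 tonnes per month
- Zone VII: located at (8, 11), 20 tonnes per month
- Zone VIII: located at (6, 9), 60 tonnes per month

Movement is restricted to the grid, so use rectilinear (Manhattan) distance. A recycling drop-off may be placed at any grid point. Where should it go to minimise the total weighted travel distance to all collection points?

Manhattan distance separates: Σwᵢ(|x−xᵢ|+|y−yᵢ|) = Σwᵢ|x−xᵢ| + Σwᵢ|y−yᵢ|, so x and y are optimised independently as 1-D weighted medians.
Total weight W = 426; half = 213.
x-coordinate, sorted with cumulative weight:
  x=0 (Zone II, w=100) cum 100
  x=1 (Zone V, w=6) cum 106
  x=5 (Zone III, w=50) cum 156
  x=5 (Zone VI, w=60) cum 216  ← median
  x=6 (Zone I, w=30) cum 246
  x=6 (Zone VIII, w=60) cum 306
  x=8 (Zone VII, w=20) cum 326
  x=15 (Zone IV, w=100) cum 426
⇒ x* = 5
y-coordinate, sorted with cumulative weight:
  y=0 (Zone VI, w=60) cum 60
  y=3 (Zone II, w=100) cum 160
  y=6 (Zone III, w=50) cum 210
  y=8 (Zone V, w=6) cum 216  ← median
  y=9 (Zone VIII, w=60) cum 276
  y=11 (Zone IV, w=100) cum 376
  y=11 (Zone VII, w=20) cum 396
  y=15 (Zone I, w=30) cum 426
⇒ y* = 8

(5, 8)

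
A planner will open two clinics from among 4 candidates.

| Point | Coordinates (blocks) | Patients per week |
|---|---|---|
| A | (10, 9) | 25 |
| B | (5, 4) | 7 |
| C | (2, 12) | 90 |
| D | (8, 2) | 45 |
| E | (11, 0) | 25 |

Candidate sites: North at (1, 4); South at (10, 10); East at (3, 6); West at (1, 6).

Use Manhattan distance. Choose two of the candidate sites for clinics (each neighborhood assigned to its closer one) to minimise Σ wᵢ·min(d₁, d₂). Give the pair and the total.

{South, East}, total 1363

Evaluate every pair (each demand assigned to the nearer of the two):
  {South, East}: total = 1363
  {South, West}: total = 1422
  {North, South}: total = 1543
  {North, East}: total = 1663
  {East, West}: total = 1663
  {North, West}: total = 1713
Best pair: {South, East} with total 1363.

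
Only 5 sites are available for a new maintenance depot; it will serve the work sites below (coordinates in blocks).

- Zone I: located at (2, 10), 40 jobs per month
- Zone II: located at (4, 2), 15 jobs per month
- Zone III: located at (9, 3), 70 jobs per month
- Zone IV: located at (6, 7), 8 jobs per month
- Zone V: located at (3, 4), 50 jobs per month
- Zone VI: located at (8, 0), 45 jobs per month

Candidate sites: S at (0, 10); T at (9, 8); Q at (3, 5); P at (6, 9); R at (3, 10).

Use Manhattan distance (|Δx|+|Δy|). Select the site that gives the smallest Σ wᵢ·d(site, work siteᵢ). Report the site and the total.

Total weighted distance at each candidate:
  S (0, 10): total = 2712
  T (9, 8): total = 1812
  Q (3, 5): total = 1400
  P (6, 9): total = 1876
  R (3, 10): total = 2108
Minimum is at Q with total 1400 blocks.

Q, total 1400 blocks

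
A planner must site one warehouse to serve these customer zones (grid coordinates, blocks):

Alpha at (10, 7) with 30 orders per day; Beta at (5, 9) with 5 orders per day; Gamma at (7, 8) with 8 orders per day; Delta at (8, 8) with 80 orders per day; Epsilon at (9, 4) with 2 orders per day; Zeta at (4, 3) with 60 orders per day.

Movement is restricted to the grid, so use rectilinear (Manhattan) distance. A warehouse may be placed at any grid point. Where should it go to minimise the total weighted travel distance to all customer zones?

Manhattan distance separates: Σwᵢ(|x−xᵢ|+|y−yᵢ|) = Σwᵢ|x−xᵢ| + Σwᵢ|y−yᵢ|, so x and y are optimised independently as 1-D weighted medians.
Total weight W = 185; half = 92.5.
x-coordinate, sorted with cumulative weight:
  x=4 (Zeta, w=60) cum 60
  x=5 (Beta, w=5) cum 65
  x=7 (Gamma, w=8) cum 73
  x=8 (Delta, w=80) cum 153  ← median
  x=9 (Epsilon, w=2) cum 155
  x=10 (Alpha, w=30) cum 185
⇒ x* = 8
y-coordinate, sorted with cumulative weight:
  y=3 (Zeta, w=60) cum 60
  y=4 (Epsilon, w=2) cum 62
  y=7 (Alpha, w=30) cum 92
  y=8 (Gamma, w=8) cum 100  ← median
  y=8 (Delta, w=80) cum 180
  y=9 (Beta, w=5) cum 185
⇒ y* = 8

(8, 8)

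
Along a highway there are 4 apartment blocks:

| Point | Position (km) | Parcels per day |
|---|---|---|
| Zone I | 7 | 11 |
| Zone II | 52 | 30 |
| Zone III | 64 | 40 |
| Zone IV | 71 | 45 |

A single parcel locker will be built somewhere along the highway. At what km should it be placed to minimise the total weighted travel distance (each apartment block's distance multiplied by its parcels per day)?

x = 64

For a sum of weighted absolute distances on a line, the optimum is the weighted median (not the mean). Total weight W = 126; half-weight = 63.
Sort by position and accumulate weight:
  km 7 (Zone I, w=11) → cum 11
  km 52 (Zone II, w=30) → cum 41
  km 64 (Zone III, w=40) → cum 81  ≥ 63 → median here
  km 71 (Zone IV, w=45) → cum 126
Optimal location: km 64.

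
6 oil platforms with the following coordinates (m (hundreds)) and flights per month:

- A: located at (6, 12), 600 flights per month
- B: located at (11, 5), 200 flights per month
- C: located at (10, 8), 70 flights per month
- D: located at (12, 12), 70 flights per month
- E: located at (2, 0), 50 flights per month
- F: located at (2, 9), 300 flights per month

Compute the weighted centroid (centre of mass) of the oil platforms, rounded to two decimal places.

(6.23, 9.53)

The minimiser of Σwᵢ‖p−pᵢ‖² is the weighted centroid p* = (Σwᵢpᵢ)/(Σwᵢ).
Σwᵢ = 1290.
Σwᵢxᵢ = 600·6 + 200·11 + 70·10 + 70·12 + 50·2 + 300·2 = 8040.
Σwᵢyᵢ = 600·12 + 200·5 + 70·8 + 70·12 + 50·0 + 300·9 = 12300.
x* = 8040/1290 = 6.23, y* = 12300/1290 = 9.53.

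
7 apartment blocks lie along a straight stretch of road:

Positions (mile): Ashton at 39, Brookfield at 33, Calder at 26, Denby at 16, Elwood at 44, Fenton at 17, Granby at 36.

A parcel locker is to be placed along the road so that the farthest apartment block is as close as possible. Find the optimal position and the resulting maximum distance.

location 30, max distance 14

The 1-center on a line is the midpoint of the two extreme points: leftmost at 16, rightmost at 44.
Optimal location = (16 + 44)/2 = 30; maximum distance = (44 − 16)/2 = 14.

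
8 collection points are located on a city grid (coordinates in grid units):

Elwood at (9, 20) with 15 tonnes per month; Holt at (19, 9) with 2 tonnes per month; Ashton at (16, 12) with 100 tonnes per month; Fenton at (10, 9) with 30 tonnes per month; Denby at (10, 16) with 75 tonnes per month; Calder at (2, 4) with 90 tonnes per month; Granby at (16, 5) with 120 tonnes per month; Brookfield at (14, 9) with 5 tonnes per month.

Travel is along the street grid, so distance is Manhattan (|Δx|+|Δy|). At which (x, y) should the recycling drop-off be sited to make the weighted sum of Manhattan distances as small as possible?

(16, 9)

Manhattan distance separates: Σwᵢ(|x−xᵢ|+|y−yᵢ|) = Σwᵢ|x−xᵢ| + Σwᵢ|y−yᵢ|, so x and y are optimised independently as 1-D weighted medians.
Total weight W = 437; half = 218.5.
x-coordinate, sorted with cumulative weight:
  x=2 (Calder, w=90) cum 90
  x=9 (Elwood, w=15) cum 105
  x=10 (Fenton, w=30) cum 135
  x=10 (Denby, w=75) cum 210
  x=14 (Brookfield, w=5) cum 215
  x=16 (Ashton, w=100) cum 315  ← median
  x=16 (Granby, w=120) cum 435
  x=19 (Holt, w=2) cum 437
⇒ x* = 16
y-coordinate, sorted with cumulative weight:
  y=4 (Calder, w=90) cum 90
  y=5 (Granby, w=120) cum 210
  y=9 (Holt, w=2) cum 212
  y=9 (Fenton, w=30) cum 242  ← median
  y=9 (Brookfield, w=5) cum 247
  y=12 (Ashton, w=100) cum 347
  y=16 (Denby, w=75) cum 422
  y=20 (Elwood, w=15) cum 437
⇒ y* = 9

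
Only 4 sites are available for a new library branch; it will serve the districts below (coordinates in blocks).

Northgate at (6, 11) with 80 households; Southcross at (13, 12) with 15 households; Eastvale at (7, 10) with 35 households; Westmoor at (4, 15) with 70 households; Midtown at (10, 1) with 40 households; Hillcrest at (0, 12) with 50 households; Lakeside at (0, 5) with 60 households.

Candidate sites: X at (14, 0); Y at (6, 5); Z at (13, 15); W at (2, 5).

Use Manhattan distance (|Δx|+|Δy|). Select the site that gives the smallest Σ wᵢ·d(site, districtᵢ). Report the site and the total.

Y, total 3070 blocks

Total weighted distance at each candidate:
  X (14, 0): total = 6700
  Y (6, 5): total = 3070
  Z (13, 15): total = 4800
  W (2, 5): total = 3310
Minimum is at Y with total 3070 blocks.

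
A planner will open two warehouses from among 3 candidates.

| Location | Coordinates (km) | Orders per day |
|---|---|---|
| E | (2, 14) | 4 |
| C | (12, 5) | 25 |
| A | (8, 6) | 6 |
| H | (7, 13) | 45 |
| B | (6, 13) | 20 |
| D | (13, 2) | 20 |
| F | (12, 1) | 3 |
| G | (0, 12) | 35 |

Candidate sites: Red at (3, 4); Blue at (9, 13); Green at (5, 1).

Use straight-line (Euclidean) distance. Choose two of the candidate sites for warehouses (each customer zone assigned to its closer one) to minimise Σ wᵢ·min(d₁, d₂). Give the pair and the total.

Evaluate every pair (each demand assigned to the nearer of the two):
  {Blue, Green}: total = 914.0
  {Red, Blue}: total = 955.7
  {Red, Green}: total = 1388.3
Best pair: {Blue, Green} with total 914.0.

{Blue, Green}, total 914.0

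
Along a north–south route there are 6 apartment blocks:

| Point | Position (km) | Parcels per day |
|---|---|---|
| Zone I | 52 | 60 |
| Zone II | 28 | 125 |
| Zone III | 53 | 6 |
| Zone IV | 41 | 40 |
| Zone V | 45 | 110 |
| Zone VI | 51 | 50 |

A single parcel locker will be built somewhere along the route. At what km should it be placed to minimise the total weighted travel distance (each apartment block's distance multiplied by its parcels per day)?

For a sum of weighted absolute distances on a line, the optimum is the weighted median (not the mean). Total weight W = 391; half-weight = 195.5.
Sort by position and accumulate weight:
  km 28 (Zone II, w=125) → cum 125
  km 41 (Zone IV, w=40) → cum 165
  km 45 (Zone V, w=110) → cum 275  ≥ 195.5 → median here
  km 51 (Zone VI, w=50) → cum 325
  km 52 (Zone I, w=60) → cum 385
  km 53 (Zone III, w=6) → cum 391
Optimal location: km 45.

x = 45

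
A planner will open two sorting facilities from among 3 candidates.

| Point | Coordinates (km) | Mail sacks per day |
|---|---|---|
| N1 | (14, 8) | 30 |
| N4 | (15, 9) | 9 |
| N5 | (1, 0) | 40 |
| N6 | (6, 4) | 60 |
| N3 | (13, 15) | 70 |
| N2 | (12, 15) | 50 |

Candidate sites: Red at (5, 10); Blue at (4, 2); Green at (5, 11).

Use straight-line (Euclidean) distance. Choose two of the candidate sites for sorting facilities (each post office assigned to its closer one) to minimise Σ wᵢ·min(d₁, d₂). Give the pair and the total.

Evaluate every pair (each demand assigned to the nearer of the two):
  {Blue, Green}: total = 1719.5
  {Red, Blue}: total = 1771.5
  {Red, Green}: total = 2192.0
Best pair: {Blue, Green} with total 1719.5.

{Blue, Green}, total 1719.5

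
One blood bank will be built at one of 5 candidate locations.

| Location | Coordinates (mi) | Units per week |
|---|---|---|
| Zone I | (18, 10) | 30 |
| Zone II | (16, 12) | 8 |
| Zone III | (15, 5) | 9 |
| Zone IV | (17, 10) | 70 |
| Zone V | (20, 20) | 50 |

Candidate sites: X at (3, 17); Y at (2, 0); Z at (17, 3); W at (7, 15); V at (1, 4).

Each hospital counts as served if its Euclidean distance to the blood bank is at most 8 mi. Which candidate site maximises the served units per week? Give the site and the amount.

Z, covering 109

Coverage radius r = 8 mi; a point is covered iff (Δx)²+(Δy)² ≤ 8² = 64.
  X (3, 17): covers {none} → 0
  Y (2, 0): covers {none} → 0
  Z (17, 3): covers {Zone I, Zone III, Zone IV} → 109
  W (7, 15): covers {none} → 0
  V (1, 4): covers {none} → 0
Maximum coverage at Z: 109 units per week.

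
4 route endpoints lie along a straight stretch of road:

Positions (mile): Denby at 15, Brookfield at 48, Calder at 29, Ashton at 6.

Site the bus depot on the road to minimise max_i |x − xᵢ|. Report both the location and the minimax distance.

The 1-center on a line is the midpoint of the two extreme points: leftmost at 6, rightmost at 48.
Optimal location = (6 + 48)/2 = 27; maximum distance = (48 − 6)/2 = 21.

location 27, max distance 21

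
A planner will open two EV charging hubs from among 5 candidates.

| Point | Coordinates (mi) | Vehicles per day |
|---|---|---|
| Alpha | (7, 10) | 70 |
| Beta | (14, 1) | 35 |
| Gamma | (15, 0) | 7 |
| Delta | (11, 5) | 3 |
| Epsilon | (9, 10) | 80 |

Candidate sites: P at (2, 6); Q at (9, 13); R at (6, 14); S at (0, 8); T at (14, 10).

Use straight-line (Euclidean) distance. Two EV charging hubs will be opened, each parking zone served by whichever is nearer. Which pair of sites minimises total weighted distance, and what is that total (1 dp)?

{Q, T}, total 895.2

Evaluate every pair (each demand assigned to the nearer of the two):
  {Q, T}: total = 895.2
  {P, Q}: total = 1072.4
  {Q, R}: total = 1072.4
  {Q, S}: total = 1072.4
  {R, T}: total = 1091.5
  {P, T}: total = 1251.1
  {P, R}: total = 1271.0
  {S, T}: total = 1292.8
  {R, S}: total = 1370.3
  {P, S}: total = 1675.6
Best pair: {Q, T} with total 895.2.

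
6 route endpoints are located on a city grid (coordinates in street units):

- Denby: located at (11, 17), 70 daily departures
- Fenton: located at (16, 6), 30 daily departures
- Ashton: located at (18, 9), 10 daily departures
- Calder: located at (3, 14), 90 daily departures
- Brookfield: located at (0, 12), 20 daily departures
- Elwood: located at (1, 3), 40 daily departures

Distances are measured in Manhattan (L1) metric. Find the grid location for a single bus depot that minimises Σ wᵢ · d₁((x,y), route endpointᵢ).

Manhattan distance separates: Σwᵢ(|x−xᵢ|+|y−yᵢ|) = Σwᵢ|x−xᵢ| + Σwᵢ|y−yᵢ|, so x and y are optimised independently as 1-D weighted medians.
Total weight W = 260; half = 130.
x-coordinate, sorted with cumulative weight:
  x=0 (Brookfield, w=20) cum 20
  x=1 (Elwood, w=40) cum 60
  x=3 (Calder, w=90) cum 150  ← median
  x=11 (Denby, w=70) cum 220
  x=16 (Fenton, w=30) cum 250
  x=18 (Ashton, w=10) cum 260
⇒ x* = 3
y-coordinate, sorted with cumulative weight:
  y=3 (Elwood, w=40) cum 40
  y=6 (Fenton, w=30) cum 70
  y=9 (Ashton, w=10) cum 80
  y=12 (Brookfield, w=20) cum 100
  y=14 (Calder, w=90) cum 190  ← median
  y=17 (Denby, w=70) cum 260
⇒ y* = 14

(3, 14)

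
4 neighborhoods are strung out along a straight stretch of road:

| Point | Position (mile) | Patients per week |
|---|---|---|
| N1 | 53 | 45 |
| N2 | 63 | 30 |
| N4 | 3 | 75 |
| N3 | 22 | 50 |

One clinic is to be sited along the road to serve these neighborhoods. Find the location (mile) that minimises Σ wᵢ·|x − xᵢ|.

For a sum of weighted absolute distances on a line, the optimum is the weighted median (not the mean). Total weight W = 200; half-weight = 100.
Sort by position and accumulate weight:
  mile 3 (N4, w=75) → cum 75
  mile 22 (N3, w=50) → cum 125  ≥ 100 → median here
  mile 53 (N1, w=45) → cum 170
  mile 63 (N2, w=30) → cum 200
Optimal location: mile 22.

x = 22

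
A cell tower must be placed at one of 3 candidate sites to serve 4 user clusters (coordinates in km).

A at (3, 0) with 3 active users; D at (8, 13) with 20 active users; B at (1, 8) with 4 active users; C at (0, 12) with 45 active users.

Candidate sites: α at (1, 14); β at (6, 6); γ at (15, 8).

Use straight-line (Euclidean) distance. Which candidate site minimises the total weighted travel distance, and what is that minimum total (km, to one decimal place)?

α, total 308.5 km

Total weighted distance at each candidate:
  α (1, 14): total = 308.5
  β (6, 6): total = 569.1
  γ (15, 8): total = 969.9
Minimum is at α with total 308.5 km.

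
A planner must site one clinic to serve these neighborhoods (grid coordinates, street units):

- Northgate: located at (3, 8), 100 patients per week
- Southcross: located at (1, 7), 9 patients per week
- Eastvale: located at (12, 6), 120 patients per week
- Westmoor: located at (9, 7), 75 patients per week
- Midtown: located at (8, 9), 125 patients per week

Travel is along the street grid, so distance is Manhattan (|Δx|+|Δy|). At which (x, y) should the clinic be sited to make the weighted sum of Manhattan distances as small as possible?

Manhattan distance separates: Σwᵢ(|x−xᵢ|+|y−yᵢ|) = Σwᵢ|x−xᵢ| + Σwᵢ|y−yᵢ|, so x and y are optimised independently as 1-D weighted medians.
Total weight W = 429; half = 214.5.
x-coordinate, sorted with cumulative weight:
  x=1 (Southcross, w=9) cum 9
  x=3 (Northgate, w=100) cum 109
  x=8 (Midtown, w=125) cum 234  ← median
  x=9 (Westmoor, w=75) cum 309
  x=12 (Eastvale, w=120) cum 429
⇒ x* = 8
y-coordinate, sorted with cumulative weight:
  y=6 (Eastvale, w=120) cum 120
  y=7 (Southcross, w=9) cum 129
  y=7 (Westmoor, w=75) cum 204
  y=8 (Northgate, w=100) cum 304  ← median
  y=9 (Midtown, w=125) cum 429
⇒ y* = 8

(8, 8)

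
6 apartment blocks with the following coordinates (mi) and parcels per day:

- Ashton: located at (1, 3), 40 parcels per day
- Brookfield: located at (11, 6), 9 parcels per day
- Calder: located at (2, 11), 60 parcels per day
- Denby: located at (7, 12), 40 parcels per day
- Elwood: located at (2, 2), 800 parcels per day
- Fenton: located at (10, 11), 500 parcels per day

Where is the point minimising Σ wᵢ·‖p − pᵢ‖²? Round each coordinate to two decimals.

The minimiser of Σwᵢ‖p−pᵢ‖² is the weighted centroid p* = (Σwᵢpᵢ)/(Σwᵢ).
Σwᵢ = 1449.
Σwᵢxᵢ = 40·1 + 9·11 + 60·2 + 40·7 + 800·2 + 500·10 = 7139.
Σwᵢyᵢ = 40·3 + 9·6 + 60·11 + 40·12 + 800·2 + 500·11 = 8414.
x* = 7139/1449 = 4.93, y* = 8414/1449 = 5.81.

(4.93, 5.81)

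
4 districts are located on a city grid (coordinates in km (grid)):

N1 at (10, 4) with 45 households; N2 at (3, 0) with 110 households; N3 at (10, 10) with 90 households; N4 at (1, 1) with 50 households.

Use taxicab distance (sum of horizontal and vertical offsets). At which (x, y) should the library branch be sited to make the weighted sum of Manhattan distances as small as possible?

Manhattan distance separates: Σwᵢ(|x−xᵢ|+|y−yᵢ|) = Σwᵢ|x−xᵢ| + Σwᵢ|y−yᵢ|, so x and y are optimised independently as 1-D weighted medians.
Total weight W = 295; half = 147.5.
x-coordinate, sorted with cumulative weight:
  x=1 (N4, w=50) cum 50
  x=3 (N2, w=110) cum 160  ← median
  x=10 (N1, w=45) cum 205
  x=10 (N3, w=90) cum 295
⇒ x* = 3
y-coordinate, sorted with cumulative weight:
  y=0 (N2, w=110) cum 110
  y=1 (N4, w=50) cum 160  ← median
  y=4 (N1, w=45) cum 205
  y=10 (N3, w=90) cum 295
⇒ y* = 1

(3, 1)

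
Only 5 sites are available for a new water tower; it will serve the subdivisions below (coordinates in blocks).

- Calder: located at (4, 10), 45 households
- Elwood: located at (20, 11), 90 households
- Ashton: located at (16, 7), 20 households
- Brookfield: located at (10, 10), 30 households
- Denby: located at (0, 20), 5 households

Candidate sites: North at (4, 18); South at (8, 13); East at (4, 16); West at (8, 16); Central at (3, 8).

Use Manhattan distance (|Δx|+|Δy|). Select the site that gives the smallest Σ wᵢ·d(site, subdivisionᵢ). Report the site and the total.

Total weighted distance at each candidate:
  North (4, 18): total = 3340
  South (8, 13): total = 2080
  East (4, 16): total = 2980
  West (8, 16): total = 2620
  Central (3, 8): total = 2560
Minimum is at South with total 2080 blocks.

South, total 2080 blocks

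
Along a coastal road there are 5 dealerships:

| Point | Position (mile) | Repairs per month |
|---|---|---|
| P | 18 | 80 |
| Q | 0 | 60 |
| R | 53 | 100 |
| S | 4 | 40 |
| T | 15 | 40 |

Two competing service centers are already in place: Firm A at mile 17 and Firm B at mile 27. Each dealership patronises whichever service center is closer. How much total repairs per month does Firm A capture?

220

The indifferent point is the midpoint (17+27)/2 = 22; dealerships left of it (closer to Firm A at 17) go to Firm A, those right go to Firm B.
  Q at 0 (w=60) → Firm A
  S at 4 (w=40) → Firm A
  T at 15 (w=40) → Firm A
  P at 18 (w=80) → Firm A
  R at 53 (w=100) → Firm B
Firm A captures 220; Firm B captures 100.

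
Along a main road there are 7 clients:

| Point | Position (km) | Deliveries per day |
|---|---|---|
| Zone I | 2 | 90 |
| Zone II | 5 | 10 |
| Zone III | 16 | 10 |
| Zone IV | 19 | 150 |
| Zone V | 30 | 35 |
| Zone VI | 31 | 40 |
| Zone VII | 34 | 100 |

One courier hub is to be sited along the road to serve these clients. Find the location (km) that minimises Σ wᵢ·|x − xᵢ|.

x = 19

For a sum of weighted absolute distances on a line, the optimum is the weighted median (not the mean). Total weight W = 435; half-weight = 217.5.
Sort by position and accumulate weight:
  km 2 (Zone I, w=90) → cum 90
  km 5 (Zone II, w=10) → cum 100
  km 16 (Zone III, w=10) → cum 110
  km 19 (Zone IV, w=150) → cum 260  ≥ 217.5 → median here
  km 30 (Zone V, w=35) → cum 295
  km 31 (Zone VI, w=40) → cum 335
  km 34 (Zone VII, w=100) → cum 435
Optimal location: km 19.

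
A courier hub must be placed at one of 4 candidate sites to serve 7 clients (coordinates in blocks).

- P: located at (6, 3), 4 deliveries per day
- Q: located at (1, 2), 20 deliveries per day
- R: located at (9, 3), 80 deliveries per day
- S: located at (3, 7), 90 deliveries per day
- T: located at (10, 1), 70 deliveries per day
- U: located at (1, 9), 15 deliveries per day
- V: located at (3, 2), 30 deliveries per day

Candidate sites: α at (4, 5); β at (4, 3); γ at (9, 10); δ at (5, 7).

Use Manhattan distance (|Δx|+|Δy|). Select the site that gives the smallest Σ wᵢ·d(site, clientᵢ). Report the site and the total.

Total weighted distance at each candidate:
  α (4, 5): total = 1891
  β (4, 3): total = 1693
  γ (9, 10): total = 2985
  δ (5, 7): total = 2090
Minimum is at β with total 1693 blocks.

β, total 1693 blocks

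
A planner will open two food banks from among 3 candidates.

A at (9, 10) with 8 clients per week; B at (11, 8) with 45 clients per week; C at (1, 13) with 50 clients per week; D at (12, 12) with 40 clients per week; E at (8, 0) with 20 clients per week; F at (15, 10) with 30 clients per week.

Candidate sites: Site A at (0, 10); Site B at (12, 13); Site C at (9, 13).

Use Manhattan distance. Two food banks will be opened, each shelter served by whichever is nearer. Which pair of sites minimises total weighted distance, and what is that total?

{Site A, Site B}, total 1078

Evaluate every pair (each demand assigned to the nearer of the two):
  {Site A, Site B}: total = 1078
  {Site B, Site C}: total = 1194
  {Site A, Site C}: total = 1249
Best pair: {Site A, Site B} with total 1078.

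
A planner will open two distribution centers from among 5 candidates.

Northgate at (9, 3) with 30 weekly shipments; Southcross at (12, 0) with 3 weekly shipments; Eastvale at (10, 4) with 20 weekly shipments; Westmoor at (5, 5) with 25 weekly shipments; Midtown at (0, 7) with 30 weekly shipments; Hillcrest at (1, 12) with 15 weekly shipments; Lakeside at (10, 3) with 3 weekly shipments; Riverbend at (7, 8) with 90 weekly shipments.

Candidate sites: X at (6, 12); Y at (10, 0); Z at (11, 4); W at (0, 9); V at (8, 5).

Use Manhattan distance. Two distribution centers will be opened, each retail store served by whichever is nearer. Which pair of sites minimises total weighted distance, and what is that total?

Evaluate every pair (each demand assigned to the nearer of the two):
  {W, V}: total = 744
  {X, V}: total = 999
  {Z, V}: total = 1076
  {Y, V}: total = 1110
  {Z, W}: total = 1146
  {X, Z}: total = 1161
  {X, Y}: total = 1270
  {Y, W}: total = 1280
  {X, W}: total = 1463
  {Y, Z}: total = 1707
Best pair: {W, V} with total 744.

{W, V}, total 744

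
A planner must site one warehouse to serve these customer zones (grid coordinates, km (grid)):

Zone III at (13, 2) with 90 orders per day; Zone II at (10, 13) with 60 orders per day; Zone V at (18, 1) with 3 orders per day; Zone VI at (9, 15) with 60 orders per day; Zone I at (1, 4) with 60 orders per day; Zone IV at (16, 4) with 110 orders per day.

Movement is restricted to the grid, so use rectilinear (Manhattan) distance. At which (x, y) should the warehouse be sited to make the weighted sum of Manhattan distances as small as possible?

(13, 4)

Manhattan distance separates: Σwᵢ(|x−xᵢ|+|y−yᵢ|) = Σwᵢ|x−xᵢ| + Σwᵢ|y−yᵢ|, so x and y are optimised independently as 1-D weighted medians.
Total weight W = 383; half = 191.5.
x-coordinate, sorted with cumulative weight:
  x=1 (Zone I, w=60) cum 60
  x=9 (Zone VI, w=60) cum 120
  x=10 (Zone II, w=60) cum 180
  x=13 (Zone III, w=90) cum 270  ← median
  x=16 (Zone IV, w=110) cum 380
  x=18 (Zone V, w=3) cum 383
⇒ x* = 13
y-coordinate, sorted with cumulative weight:
  y=1 (Zone V, w=3) cum 3
  y=2 (Zone III, w=90) cum 93
  y=4 (Zone I, w=60) cum 153
  y=4 (Zone IV, w=110) cum 263  ← median
  y=13 (Zone II, w=60) cum 323
  y=15 (Zone VI, w=60) cum 383
⇒ y* = 4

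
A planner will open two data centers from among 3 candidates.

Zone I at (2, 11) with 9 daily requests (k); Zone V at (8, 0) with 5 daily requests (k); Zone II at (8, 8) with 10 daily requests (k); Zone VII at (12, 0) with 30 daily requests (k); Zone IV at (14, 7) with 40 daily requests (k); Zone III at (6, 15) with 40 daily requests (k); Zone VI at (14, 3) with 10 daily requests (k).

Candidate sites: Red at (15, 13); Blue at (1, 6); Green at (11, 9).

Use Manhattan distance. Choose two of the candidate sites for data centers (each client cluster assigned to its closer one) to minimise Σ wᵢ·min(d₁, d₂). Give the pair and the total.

{Blue, Green}, total 1184

Evaluate every pair (each demand assigned to the nearer of the two):
  {Blue, Green}: total = 1184
  {Red, Green}: total = 1229
  {Red, Blue}: total = 1519
Best pair: {Blue, Green} with total 1184.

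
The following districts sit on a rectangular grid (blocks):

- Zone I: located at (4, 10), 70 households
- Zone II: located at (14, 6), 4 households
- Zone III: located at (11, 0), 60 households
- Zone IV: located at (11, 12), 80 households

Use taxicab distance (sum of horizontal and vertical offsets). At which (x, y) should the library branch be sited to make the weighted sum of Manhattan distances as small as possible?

Manhattan distance separates: Σwᵢ(|x−xᵢ|+|y−yᵢ|) = Σwᵢ|x−xᵢ| + Σwᵢ|y−yᵢ|, so x and y are optimised independently as 1-D weighted medians.
Total weight W = 214; half = 107.
x-coordinate, sorted with cumulative weight:
  x=4 (Zone I, w=70) cum 70
  x=11 (Zone III, w=60) cum 130  ← median
  x=11 (Zone IV, w=80) cum 210
  x=14 (Zone II, w=4) cum 214
⇒ x* = 11
y-coordinate, sorted with cumulative weight:
  y=0 (Zone III, w=60) cum 60
  y=6 (Zone II, w=4) cum 64
  y=10 (Zone I, w=70) cum 134  ← median
  y=12 (Zone IV, w=80) cum 214
⇒ y* = 10

(11, 10)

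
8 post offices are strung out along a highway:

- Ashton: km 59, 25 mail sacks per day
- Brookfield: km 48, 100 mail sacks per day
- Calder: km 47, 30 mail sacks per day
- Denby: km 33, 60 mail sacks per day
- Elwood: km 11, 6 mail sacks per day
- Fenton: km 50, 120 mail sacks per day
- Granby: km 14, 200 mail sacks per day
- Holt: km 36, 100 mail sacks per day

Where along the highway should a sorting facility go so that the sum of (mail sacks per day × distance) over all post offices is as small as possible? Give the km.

For a sum of weighted absolute distances on a line, the optimum is the weighted median (not the mean). Total weight W = 641; half-weight = 320.5.
Sort by position and accumulate weight:
  km 11 (Elwood, w=6) → cum 6
  km 14 (Granby, w=200) → cum 206
  km 33 (Denby, w=60) → cum 266
  km 36 (Holt, w=100) → cum 366  ≥ 320.5 → median here
  km 47 (Calder, w=30) → cum 396
  km 48 (Brookfield, w=100) → cum 496
  km 50 (Fenton, w=120) → cum 616
  km 59 (Ashton, w=25) → cum 641
Optimal location: km 36.

x = 36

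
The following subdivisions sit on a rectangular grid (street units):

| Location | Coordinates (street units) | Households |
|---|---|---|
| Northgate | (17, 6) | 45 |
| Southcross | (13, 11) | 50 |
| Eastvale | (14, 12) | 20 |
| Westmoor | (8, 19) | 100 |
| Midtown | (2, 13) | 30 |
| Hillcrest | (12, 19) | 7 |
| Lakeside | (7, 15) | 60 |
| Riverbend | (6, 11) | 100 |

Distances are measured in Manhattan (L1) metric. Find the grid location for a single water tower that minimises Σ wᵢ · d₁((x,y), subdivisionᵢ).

(8, 12)

Manhattan distance separates: Σwᵢ(|x−xᵢ|+|y−yᵢ|) = Σwᵢ|x−xᵢ| + Σwᵢ|y−yᵢ|, so x and y are optimised independently as 1-D weighted medians.
Total weight W = 412; half = 206.
x-coordinate, sorted with cumulative weight:
  x=2 (Midtown, w=30) cum 30
  x=6 (Riverbend, w=100) cum 130
  x=7 (Lakeside, w=60) cum 190
  x=8 (Westmoor, w=100) cum 290  ← median
  x=12 (Hillcrest, w=7) cum 297
  x=13 (Southcross, w=50) cum 347
  x=14 (Eastvale, w=20) cum 367
  x=17 (Northgate, w=45) cum 412
⇒ x* = 8
y-coordinate, sorted with cumulative weight:
  y=6 (Northgate, w=45) cum 45
  y=11 (Southcross, w=50) cum 95
  y=11 (Riverbend, w=100) cum 195
  y=12 (Eastvale, w=20) cum 215  ← median
  y=13 (Midtown, w=30) cum 245
  y=15 (Lakeside, w=60) cum 305
  y=19 (Westmoor, w=100) cum 405
  y=19 (Hillcrest, w=7) cum 412
⇒ y* = 12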